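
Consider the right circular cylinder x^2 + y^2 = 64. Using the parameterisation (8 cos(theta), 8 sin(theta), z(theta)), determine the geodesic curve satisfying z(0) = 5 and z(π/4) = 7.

Parameterise the cylinder of radius R = 8 as
    r(θ) = (8 cos θ, 8 sin θ, z(θ)).
The arc-length element is
    ds = sqrt(64 + (dz/dθ)^2) dθ,
so the Lagrangian is L = sqrt(64 + z'^2).
L depends on z' only, not on z or θ, so ∂L/∂z = 0 and
    ∂L/∂z' = z' / sqrt(64 + z'^2).
The Euler-Lagrange equation gives
    d/dθ( z' / sqrt(64 + z'^2) ) = 0,
so z' is constant. Integrating once:
    z(θ) = a θ + b,
a helix on the cylinder (a straight line when the cylinder is unrolled). The constants a, b are determined by the endpoint conditions.
With endpoint conditions z(0) = 5 and z(π/4) = 7: from z(0) = b we get b = 5, and a·π/4 + 5 = 7 gives a = 8/π, so
    z(θ) = (8/π) θ + 5.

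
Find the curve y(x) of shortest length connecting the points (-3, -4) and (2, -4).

Arc-length functional: J[y] = ∫ sqrt(1 + (y')^2) dx.
Lagrangian L = sqrt(1 + (y')^2) has no explicit y dependence, so ∂L/∂y = 0 and the Euler-Lagrange equation gives
    d/dx( y' / sqrt(1 + (y')^2) ) = 0  ⇒  y' / sqrt(1 + (y')^2) = const.
Hence y' is constant, so y(x) is affine.
Fitting the endpoints (-3, -4) and (2, -4):
    slope m = ((-4) − (-4)) / (2 − (-3)) = 0,
    intercept c = (-4) − m·(-3) = -4.
Extremal: y(x) = -4.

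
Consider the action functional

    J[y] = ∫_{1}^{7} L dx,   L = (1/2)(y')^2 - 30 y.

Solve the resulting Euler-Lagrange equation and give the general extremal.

The Lagrangian is L = (1/2)(y')^2 - 30 y.
∂L/∂y = -30.
∂L/∂y' = y'.
The Euler-Lagrange equation d/dx(∂L/∂y') − ∂L/∂y = 0 becomes:
    y'' + 30 = 0
General solution: y(x) = -15 x^2 + A x + B, where A and B are arbitrary constants fixed by the endpoint conditions.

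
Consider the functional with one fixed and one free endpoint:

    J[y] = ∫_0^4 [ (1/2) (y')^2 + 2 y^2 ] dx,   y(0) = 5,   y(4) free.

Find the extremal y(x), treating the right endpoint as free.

The Lagrangian L = (1/2) (y')^2 + 2 y^2 gives
    ∂L/∂y = 4 y,   ∂L/∂y' = y'.
Euler-Lagrange: y'' − 4 y = 0.
With k = 2, the general solution is
    y(x) = A cosh(2 x) + B sinh(2 x).
Fixed left endpoint y(0) = 5 ⇒ A = 5.
The right endpoint x = 4 is free, so the natural (transversality) condition is ∂L/∂y' |_{x=4} = 0, i.e. y'(4) = 0.
Compute y'(x) = A k sinh(k x) + B k cosh(k x), so
    y'(4) = A k sinh(k·4) + B k cosh(k·4) = 0
    ⇒ B = −A tanh(k·4) = − 5 tanh(2·4).
Therefore the extremal is
    y(x) = 5 cosh(2 x) − 5 tanh(2·4) sinh(2 x).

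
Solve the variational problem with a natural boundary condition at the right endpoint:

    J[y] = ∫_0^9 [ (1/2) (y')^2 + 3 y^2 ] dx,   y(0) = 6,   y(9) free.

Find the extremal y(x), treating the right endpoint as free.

The Lagrangian L = (1/2) (y')^2 + 3 y^2 gives
    ∂L/∂y = 6 y,   ∂L/∂y' = y'.
Euler-Lagrange: y'' − 6 y = 0.
With k = sqrt(6), the general solution is
    y(x) = A cosh(sqrt(6) x) + B sinh(sqrt(6) x).
Fixed left endpoint y(0) = 6 ⇒ A = 6.
The right endpoint x = 9 is free, so the natural (transversality) condition is ∂L/∂y' |_{x=9} = 0, i.e. y'(9) = 0.
Compute y'(x) = A k sinh(k x) + B k cosh(k x), so
    y'(9) = A k sinh(k·9) + B k cosh(k·9) = 0
    ⇒ B = −A tanh(k·9) = − 6 tanh(sqrt(6)·9).
Therefore the extremal is
    y(x) = 6 cosh(sqrt(6) x) − 6 tanh(sqrt(6)·9) sinh(sqrt(6) x).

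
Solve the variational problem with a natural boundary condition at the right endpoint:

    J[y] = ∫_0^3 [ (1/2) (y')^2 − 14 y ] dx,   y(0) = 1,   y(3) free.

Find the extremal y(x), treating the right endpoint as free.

The Lagrangian L = (1/2) (y')^2 − 14 y gives
    ∂L/∂y = −14,   ∂L/∂y' = y'.
Euler-Lagrange: d/dx(y') − (−14) = 0, i.e. y'' + 14 = 0, so
    y(x) = −(14/2) x^2 + C1 x + C2.
Fixed left endpoint y(0) = 1 ⇒ C2 = 1.
The right endpoint x = 3 is free, so the natural (transversality) condition is ∂L/∂y' |_{x=3} = 0, i.e. y'(3) = 0.
Compute y'(x) = −14 x + C1, so y'(3) = −42 + C1 = 0 ⇒ C1 = 42.
Therefore the extremal is
    y(x) = −7 x^2 + 42 x + 1.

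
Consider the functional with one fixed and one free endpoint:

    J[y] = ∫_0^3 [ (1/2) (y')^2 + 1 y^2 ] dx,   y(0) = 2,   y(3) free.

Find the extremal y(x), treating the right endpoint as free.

The Lagrangian L = (1/2) (y')^2 + 1 y^2 gives
    ∂L/∂y = 2 y,   ∂L/∂y' = y'.
Euler-Lagrange: y'' − 2 y = 0.
With k = sqrt(2), the general solution is
    y(x) = A cosh(sqrt(2) x) + B sinh(sqrt(2) x).
Fixed left endpoint y(0) = 2 ⇒ A = 2.
The right endpoint x = 3 is free, so the natural (transversality) condition is ∂L/∂y' |_{x=3} = 0, i.e. y'(3) = 0.
Compute y'(x) = A k sinh(k x) + B k cosh(k x), so
    y'(3) = A k sinh(k·3) + B k cosh(k·3) = 0
    ⇒ B = −A tanh(k·3) = − 2 tanh(sqrt(2)·3).
Therefore the extremal is
    y(x) = 2 cosh(sqrt(2) x) − 2 tanh(sqrt(2)·3) sinh(sqrt(2) x).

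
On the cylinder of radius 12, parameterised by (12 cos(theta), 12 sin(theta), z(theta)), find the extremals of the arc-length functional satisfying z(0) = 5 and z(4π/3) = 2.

Parameterise the cylinder of radius R = 12 as
    r(θ) = (12 cos θ, 12 sin θ, z(θ)).
The arc-length element is
    ds = sqrt(144 + (dz/dθ)^2) dθ,
so the Lagrangian is L = sqrt(144 + z'^2).
L depends on z' only, not on z or θ, so ∂L/∂z = 0 and
    ∂L/∂z' = z' / sqrt(144 + z'^2).
The Euler-Lagrange equation gives
    d/dθ( z' / sqrt(144 + z'^2) ) = 0,
so z' is constant. Integrating once:
    z(θ) = a θ + b,
a helix on the cylinder (a straight line when the cylinder is unrolled). The constants a, b are determined by the endpoint conditions.
With endpoint conditions z(0) = 5 and z(4π/3) = 2: from z(0) = b we get b = 5, and a·4π/3 + 5 = 2 gives a = -9/(4π), so
    z(θ) = (-9/(4π)) θ + 5.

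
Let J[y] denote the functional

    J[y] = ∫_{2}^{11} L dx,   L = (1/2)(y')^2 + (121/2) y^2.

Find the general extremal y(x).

The Lagrangian is L = (1/2)(y')^2 + (121/2) y^2.
∂L/∂y = 121y.
∂L/∂y' = y'.
The Euler-Lagrange equation d/dx(∂L/∂y') − ∂L/∂y = 0 becomes:
    y'' - 121 y = 0
General solution: y(x) = A e^(11x) + B e^(-11x), where A and B are arbitrary constants fixed by the endpoint conditions.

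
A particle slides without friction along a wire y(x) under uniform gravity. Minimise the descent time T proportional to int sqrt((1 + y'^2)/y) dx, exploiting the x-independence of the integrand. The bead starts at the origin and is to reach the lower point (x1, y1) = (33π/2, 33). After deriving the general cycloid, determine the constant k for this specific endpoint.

The Lagrangian L = sqrt((1 + y'^2) / y) has no explicit x dependence, so the Beltrami identity applies:
    L − y' ∂L/∂y' = C.
Compute ∂L/∂y' = y' / sqrt(y (1 + y'^2)).
Substitute:
    sqrt((1 + y'^2)/y) − y'·y' / sqrt(y (1 + y'^2))
    = (1 + y'^2) / sqrt(y (1 + y'^2)) − y'^2 / sqrt(y (1 + y'^2))
    = 1 / sqrt(y (1 + y'^2)) = C.
Squaring and rearranging gives the first integral
    y (1 + y'^2) = 1/C^2 =: k   (constant).
Solving this first-order ODE by the substitution
    y = (k/2)(1 − cos θ)
yields the cycloid parameterisation
    x(θ) = (k/2)(θ − sin θ),   y(θ) = (k/2)(1 − cos θ).
The constant k is fixed by the endpoint condition.
Now fit the given lower endpoint (x1, y1) = (33π/2, 33). At the bottom of the first arch (θ = π), the parametric equations give
    y(π) = (k/2)(1 − cos π) = k,
    x(π) = (k/2)(π − sin π) = kπ/2.
Matching y(π) = 33 gives k = 33, consistent with x(π) = 33π/2. Therefore the specific cycloid is
    x(θ) = (33/2)(θ − sin θ),   y(θ) = (33/2)(1 − cos θ).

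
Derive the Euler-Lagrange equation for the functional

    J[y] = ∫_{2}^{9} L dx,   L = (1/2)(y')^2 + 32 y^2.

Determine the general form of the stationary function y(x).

The Lagrangian is L = (1/2)(y')^2 + 32 y^2.
∂L/∂y = 64y.
∂L/∂y' = y'.
The Euler-Lagrange equation d/dx(∂L/∂y') − ∂L/∂y = 0 becomes:
    y'' - 64 y = 0
General solution: y(x) = A e^(8x) + B e^(-8x), where A and B are arbitrary constants fixed by the endpoint conditions.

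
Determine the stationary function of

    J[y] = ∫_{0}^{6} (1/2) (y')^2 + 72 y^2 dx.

The Lagrangian is L = (1/2) (y')^2 + 72 y^2.
Compute ∂L/∂y = 144y, ∂L/∂y' = y'.
The Euler-Lagrange equation d/dx(∂L/∂y') − ∂L/∂y = 0 reduces to
    y'' − 144 y = 0.
Its general solution is
    y(x) = A e^(12x) + B e^(−12x),
with A, B fixed by the endpoint conditions.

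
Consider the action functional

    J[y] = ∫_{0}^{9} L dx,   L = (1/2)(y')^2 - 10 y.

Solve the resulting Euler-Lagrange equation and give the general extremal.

The Lagrangian is L = (1/2)(y')^2 - 10 y.
∂L/∂y = -10.
∂L/∂y' = y'.
The Euler-Lagrange equation d/dx(∂L/∂y') − ∂L/∂y = 0 becomes:
    y'' + 10 = 0
General solution: y(x) = -5 x^2 + A x + B, where A and B are arbitrary constants fixed by the endpoint conditions.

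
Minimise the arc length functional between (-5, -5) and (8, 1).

Arc-length functional: J[y] = ∫ sqrt(1 + (y')^2) dx.
Lagrangian L = sqrt(1 + (y')^2) has no explicit y dependence, so ∂L/∂y = 0 and the Euler-Lagrange equation gives
    d/dx( y' / sqrt(1 + (y')^2) ) = 0  ⇒  y' / sqrt(1 + (y')^2) = const.
Hence y' is constant, so y(x) is affine.
Fitting the endpoints (-5, -5) and (8, 1):
    slope m = (1 − (-5)) / (8 − (-5)) = 6/13,
    intercept c = (-5) − m·(-5) = -35/13.
Extremal: y(x) = (6/13) x - 35/13.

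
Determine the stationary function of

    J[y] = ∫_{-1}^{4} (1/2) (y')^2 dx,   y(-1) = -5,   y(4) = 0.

The Lagrangian is L = (1/2) (y')^2.
Compute ∂L/∂y = 0, ∂L/∂y' = y'.
The Euler-Lagrange equation d/dx(∂L/∂y') − ∂L/∂y = 0 reduces to
    y'' = 0.
Its general solution is
    y(x) = A x + B,
with A, B fixed by the endpoint conditions.
Applying the endpoint conditions y(-1) = -5 and y(4) = 0: solve A·-1 + B = -5 and A·4 + B = 0. Subtracting gives A(4 − -1) = 0 − -5, so A = 1, and B = -5 − A·-1 = -4. Therefore
    y(x) = x - 4.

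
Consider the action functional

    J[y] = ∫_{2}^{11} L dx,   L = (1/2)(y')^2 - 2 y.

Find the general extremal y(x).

The Lagrangian is L = (1/2)(y')^2 - 2 y.
∂L/∂y = -2.
∂L/∂y' = y'.
The Euler-Lagrange equation d/dx(∂L/∂y') − ∂L/∂y = 0 becomes:
    y'' + 2 = 0
General solution: y(x) = -x^2 + A x + B, where A and B are arbitrary constants fixed by the endpoint conditions.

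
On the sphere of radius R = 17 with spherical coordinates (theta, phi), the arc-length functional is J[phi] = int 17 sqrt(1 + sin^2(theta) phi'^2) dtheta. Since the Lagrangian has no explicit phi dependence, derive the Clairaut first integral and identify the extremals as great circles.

On the sphere of radius R = 17 with spherical coordinates (θ, φ), the induced metric is
    ds^2 = 289(dθ^2 + sin^2(θ) dφ^2).
Parameterise by θ; the arc-length functional is
    J[φ] = ∫ 17 sqrt(1 + sin^2(θ) (dφ/dθ)^2) dθ,
so L = 17 sqrt(1 + sin^2(θ) φ'^2). Compute
    ∂L/∂φ = 0  (L has no explicit φ dependence),
    ∂L/∂φ' = 17 sin^2(θ) φ' / sqrt(1 + sin^2(θ) φ'^2).
Since ∂L/∂φ = 0, the Euler-Lagrange equation
    d/dθ(∂L/∂φ') − ∂L/∂φ = 0
reduces to d/dθ(∂L/∂φ') = 0, i.e. the momentum conjugate to φ is conserved:
    17 sin^2(θ) φ' / sqrt(1 + sin^2(θ) φ'^2) = C.
The overall factor of 17 is constant, so dividing through gives Clairaut's relation sin^2(θ) φ' / sqrt(1 + sin^2(θ) φ'^2) = C' (with C' = C/17). Solving for φ' and integrating gives the great-circle family
    cot(θ) = A cos(φ − φ_0),
i.e. the intersection of the sphere with a plane through the origin. The two constants A and φ_0 (equivalently C and one phase) are fixed by the two endpoint conditions.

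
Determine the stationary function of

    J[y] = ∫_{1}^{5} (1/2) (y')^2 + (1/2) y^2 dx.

The Lagrangian is L = (1/2) (y')^2 + (1/2) y^2.
Compute ∂L/∂y = y, ∂L/∂y' = y'.
The Euler-Lagrange equation d/dx(∂L/∂y') − ∂L/∂y = 0 reduces to
    y'' − y = 0.
Its general solution is
    y(x) = A e^x + B e^(−x),
with A, B fixed by the endpoint conditions.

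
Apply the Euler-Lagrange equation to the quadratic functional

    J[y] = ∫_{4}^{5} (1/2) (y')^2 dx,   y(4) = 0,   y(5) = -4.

The Lagrangian is L = (1/2) (y')^2.
Compute ∂L/∂y = 0, ∂L/∂y' = y'.
The Euler-Lagrange equation d/dx(∂L/∂y') − ∂L/∂y = 0 reduces to
    y'' = 0.
Its general solution is
    y(x) = A x + B,
with A, B fixed by the endpoint conditions.
Applying the endpoint conditions y(4) = 0 and y(5) = -4: solve A·4 + B = 0 and A·5 + B = -4. Subtracting gives A(5 − 4) = -4 − 0, so A = -4, and B = 0 − A·4 = 16. Therefore
    y(x) = -4 x + 16.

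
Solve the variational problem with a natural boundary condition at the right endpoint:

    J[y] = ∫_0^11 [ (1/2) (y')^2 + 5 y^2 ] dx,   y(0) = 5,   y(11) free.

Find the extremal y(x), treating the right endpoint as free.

The Lagrangian L = (1/2) (y')^2 + 5 y^2 gives
    ∂L/∂y = 10 y,   ∂L/∂y' = y'.
Euler-Lagrange: y'' − 10 y = 0.
With k = sqrt(10), the general solution is
    y(x) = A cosh(sqrt(10) x) + B sinh(sqrt(10) x).
Fixed left endpoint y(0) = 5 ⇒ A = 5.
The right endpoint x = 11 is free, so the natural (transversality) condition is ∂L/∂y' |_{x=11} = 0, i.e. y'(11) = 0.
Compute y'(x) = A k sinh(k x) + B k cosh(k x), so
    y'(11) = A k sinh(k·11) + B k cosh(k·11) = 0
    ⇒ B = −A tanh(k·11) = − 5 tanh(sqrt(10)·11).
Therefore the extremal is
    y(x) = 5 cosh(sqrt(10) x) − 5 tanh(sqrt(10)·11) sinh(sqrt(10) x).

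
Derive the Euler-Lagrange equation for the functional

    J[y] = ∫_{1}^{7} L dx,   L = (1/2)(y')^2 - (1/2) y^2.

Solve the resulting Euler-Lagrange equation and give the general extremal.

The Lagrangian is L = (1/2)(y')^2 - (1/2) y^2.
∂L/∂y = -y.
∂L/∂y' = y'.
The Euler-Lagrange equation d/dx(∂L/∂y') − ∂L/∂y = 0 becomes:
    y'' + y = 0
General solution: y(x) = A sin(x) + B cos(x), where A and B are arbitrary constants fixed by the endpoint conditions.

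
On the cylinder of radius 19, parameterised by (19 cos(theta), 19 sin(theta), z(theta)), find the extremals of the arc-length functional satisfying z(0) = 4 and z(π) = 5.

Parameterise the cylinder of radius R = 19 as
    r(θ) = (19 cos θ, 19 sin θ, z(θ)).
The arc-length element is
    ds = sqrt(361 + (dz/dθ)^2) dθ,
so the Lagrangian is L = sqrt(361 + z'^2).
L depends on z' only, not on z or θ, so ∂L/∂z = 0 and
    ∂L/∂z' = z' / sqrt(361 + z'^2).
The Euler-Lagrange equation gives
    d/dθ( z' / sqrt(361 + z'^2) ) = 0,
so z' is constant. Integrating once:
    z(θ) = a θ + b,
a helix on the cylinder (a straight line when the cylinder is unrolled). The constants a, b are determined by the endpoint conditions.
With endpoint conditions z(0) = 4 and z(π) = 5: from z(0) = b we get b = 4, and a·π + 4 = 5 gives a = 1/π, so
    z(θ) = (1/π) θ + 4.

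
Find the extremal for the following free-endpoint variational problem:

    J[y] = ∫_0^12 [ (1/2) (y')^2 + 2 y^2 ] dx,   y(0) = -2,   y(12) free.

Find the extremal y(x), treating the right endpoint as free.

The Lagrangian L = (1/2) (y')^2 + 2 y^2 gives
    ∂L/∂y = 4 y,   ∂L/∂y' = y'.
Euler-Lagrange: y'' − 4 y = 0.
With k = 2, the general solution is
    y(x) = A cosh(2 x) + B sinh(2 x).
Fixed left endpoint y(0) = -2 ⇒ A = -2.
The right endpoint x = 12 is free, so the natural (transversality) condition is ∂L/∂y' |_{x=12} = 0, i.e. y'(12) = 0.
Compute y'(x) = A k sinh(k x) + B k cosh(k x), so
    y'(12) = A k sinh(k·12) + B k cosh(k·12) = 0
    ⇒ B = −A tanh(k·12) = 2 tanh(2·12).
Therefore the extremal is
    y(x) = −2 cosh(2 x) + 2 tanh(2·12) sinh(2 x).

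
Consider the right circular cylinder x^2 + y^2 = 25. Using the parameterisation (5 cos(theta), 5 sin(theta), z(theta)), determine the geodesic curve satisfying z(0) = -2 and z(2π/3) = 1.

Parameterise the cylinder of radius R = 5 as
    r(θ) = (5 cos θ, 5 sin θ, z(θ)).
The arc-length element is
    ds = sqrt(25 + (dz/dθ)^2) dθ,
so the Lagrangian is L = sqrt(25 + z'^2).
L depends on z' only, not on z or θ, so ∂L/∂z = 0 and
    ∂L/∂z' = z' / sqrt(25 + z'^2).
The Euler-Lagrange equation gives
    d/dθ( z' / sqrt(25 + z'^2) ) = 0,
so z' is constant. Integrating once:
    z(θ) = a θ + b,
a helix on the cylinder (a straight line when the cylinder is unrolled). The constants a, b are determined by the endpoint conditions.
With endpoint conditions z(0) = -2 and z(2π/3) = 1: from z(0) = b we get b = -2, and a·2π/3 + -2 = 1 gives a = 9/(2π), so
    z(θ) = (9/(2π)) θ − 2.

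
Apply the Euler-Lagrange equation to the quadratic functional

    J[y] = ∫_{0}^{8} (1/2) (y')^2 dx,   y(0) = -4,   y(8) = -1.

The Lagrangian is L = (1/2) (y')^2.
Compute ∂L/∂y = 0, ∂L/∂y' = y'.
The Euler-Lagrange equation d/dx(∂L/∂y') − ∂L/∂y = 0 reduces to
    y'' = 0.
Its general solution is
    y(x) = A x + B,
with A, B fixed by the endpoint conditions.
Applying the endpoint conditions y(0) = -4 and y(8) = -1: solve A·0 + B = -4 and A·8 + B = -1. Subtracting gives A(8 − 0) = -1 − -4, so A = 3/8, and B = -4 − A·0 = -4. Therefore
    y(x) = (3/8) x - 4.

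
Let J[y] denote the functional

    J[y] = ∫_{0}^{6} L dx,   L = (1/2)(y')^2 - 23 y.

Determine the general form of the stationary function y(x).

The Lagrangian is L = (1/2)(y')^2 - 23 y.
∂L/∂y = -23.
∂L/∂y' = y'.
The Euler-Lagrange equation d/dx(∂L/∂y') − ∂L/∂y = 0 becomes:
    y'' + 23 = 0
General solution: y(x) = -(23/2) x^2 + A x + B, where A and B are arbitrary constants fixed by the endpoint conditions.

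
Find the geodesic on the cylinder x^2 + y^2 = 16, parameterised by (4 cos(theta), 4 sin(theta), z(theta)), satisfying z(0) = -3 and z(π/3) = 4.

Parameterise the cylinder of radius R = 4 as
    r(θ) = (4 cos θ, 4 sin θ, z(θ)).
The arc-length element is
    ds = sqrt(16 + (dz/dθ)^2) dθ,
so the Lagrangian is L = sqrt(16 + z'^2).
L depends on z' only, not on z or θ, so ∂L/∂z = 0 and
    ∂L/∂z' = z' / sqrt(16 + z'^2).
The Euler-Lagrange equation gives
    d/dθ( z' / sqrt(16 + z'^2) ) = 0,
so z' is constant. Integrating once:
    z(θ) = a θ + b,
a helix on the cylinder (a straight line when the cylinder is unrolled). The constants a, b are determined by the endpoint conditions.
With endpoint conditions z(0) = -3 and z(π/3) = 4: from z(0) = b we get b = -3, and a·π/3 + -3 = 4 gives a = 21/π, so
    z(θ) = (21/π) θ − 3.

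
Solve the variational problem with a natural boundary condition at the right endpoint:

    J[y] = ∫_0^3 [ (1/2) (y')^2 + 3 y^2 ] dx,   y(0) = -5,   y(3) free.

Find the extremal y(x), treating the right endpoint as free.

The Lagrangian L = (1/2) (y')^2 + 3 y^2 gives
    ∂L/∂y = 6 y,   ∂L/∂y' = y'.
Euler-Lagrange: y'' − 6 y = 0.
With k = sqrt(6), the general solution is
    y(x) = A cosh(sqrt(6) x) + B sinh(sqrt(6) x).
Fixed left endpoint y(0) = -5 ⇒ A = -5.
The right endpoint x = 3 is free, so the natural (transversality) condition is ∂L/∂y' |_{x=3} = 0, i.e. y'(3) = 0.
Compute y'(x) = A k sinh(k x) + B k cosh(k x), so
    y'(3) = A k sinh(k·3) + B k cosh(k·3) = 0
    ⇒ B = −A tanh(k·3) = 5 tanh(sqrt(6)·3).
Therefore the extremal is
    y(x) = −5 cosh(sqrt(6) x) + 5 tanh(sqrt(6)·3) sinh(sqrt(6) x).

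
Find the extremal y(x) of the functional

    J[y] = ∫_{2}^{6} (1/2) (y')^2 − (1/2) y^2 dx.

The Lagrangian is L = (1/2) (y')^2 − (1/2) y^2.
Compute ∂L/∂y = -y, ∂L/∂y' = y'.
The Euler-Lagrange equation d/dx(∂L/∂y') − ∂L/∂y = 0 reduces to
    y'' + y = 0.
Its general solution is
    y(x) = A sin(x) + B cos(x),
with A, B fixed by the endpoint conditions.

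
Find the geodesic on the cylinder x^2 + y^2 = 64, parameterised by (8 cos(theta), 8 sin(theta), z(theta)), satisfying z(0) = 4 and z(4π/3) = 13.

Parameterise the cylinder of radius R = 8 as
    r(θ) = (8 cos θ, 8 sin θ, z(θ)).
The arc-length element is
    ds = sqrt(64 + (dz/dθ)^2) dθ,
so the Lagrangian is L = sqrt(64 + z'^2).
L depends on z' only, not on z or θ, so ∂L/∂z = 0 and
    ∂L/∂z' = z' / sqrt(64 + z'^2).
The Euler-Lagrange equation gives
    d/dθ( z' / sqrt(64 + z'^2) ) = 0,
so z' is constant. Integrating once:
    z(θ) = a θ + b,
a helix on the cylinder (a straight line when the cylinder is unrolled). The constants a, b are determined by the endpoint conditions.
With endpoint conditions z(0) = 4 and z(4π/3) = 13: from z(0) = b we get b = 4, and a·4π/3 + 4 = 13 gives a = 27/(4π), so
    z(θ) = (27/(4π)) θ + 4.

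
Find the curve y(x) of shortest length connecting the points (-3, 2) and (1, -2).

Arc-length functional: J[y] = ∫ sqrt(1 + (y')^2) dx.
Lagrangian L = sqrt(1 + (y')^2) has no explicit y dependence, so ∂L/∂y = 0 and the Euler-Lagrange equation gives
    d/dx( y' / sqrt(1 + (y')^2) ) = 0  ⇒  y' / sqrt(1 + (y')^2) = const.
Hence y' is constant, so y(x) is affine.
Fitting the endpoints (-3, 2) and (1, -2):
    slope m = ((-2) − 2) / (1 − (-3)) = -1,
    intercept c = 2 − m·(-3) = -1.
Extremal: y(x) = -x - 1.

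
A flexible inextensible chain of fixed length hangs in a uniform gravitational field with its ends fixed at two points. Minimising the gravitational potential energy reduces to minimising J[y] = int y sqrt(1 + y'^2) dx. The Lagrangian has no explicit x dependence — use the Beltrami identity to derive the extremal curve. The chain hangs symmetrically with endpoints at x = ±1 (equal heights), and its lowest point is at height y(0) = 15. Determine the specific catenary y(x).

The Lagrangian L(y, y') = y sqrt(1 + y'^2) has no explicit x dependence, so the Beltrami identity applies:
    L − y' ∂L/∂y' = C.
Compute ∂L/∂y' = y · y' / sqrt(1 + y'^2). Then
    L − y' ∂L/∂y'
    = y sqrt(1 + y'^2) − y · y'^2 / sqrt(1 + y'^2)
    = y (1 + y'^2 − y'^2) / sqrt(1 + y'^2)
    = y / sqrt(1 + y'^2) = C.
Squaring gives y^2 = C^2 (1 + y'^2), i.e.
    y'^2 = y^2 / C^2 − 1.
Separating variables,
    dy / sqrt(y^2 − C^2) = dx / C,
and integrating gives arccosh(y / C) = (x − a)/C, so
    y(x) = C cosh((x − a)/C),
the catenary. The constants C and a are fixed by the two endpoint conditions (and, for the hanging-chain problem, the length constraint selects C).
Now fit the given data. The endpoints x = ±1 are symmetric at equal height, so the catenary is even about its minimum: a = 0 and y(x) = C cosh(x/C). The lowest point is y(0) = C cosh(0) = C, and we are told y(0) = 15, so C = 15. Therefore
    y(x) = 15 cosh(x/15),
and at the endpoints
    y(±1) = 15 cosh(1/15).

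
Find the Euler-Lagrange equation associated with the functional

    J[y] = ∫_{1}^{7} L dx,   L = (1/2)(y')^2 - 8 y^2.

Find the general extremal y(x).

The Lagrangian is L = (1/2)(y')^2 - 8 y^2.
∂L/∂y = -16y.
∂L/∂y' = y'.
The Euler-Lagrange equation d/dx(∂L/∂y') − ∂L/∂y = 0 becomes:
    y'' + 16 y = 0
General solution: y(x) = A sin(4x) + B cos(4x), where A and B are arbitrary constants fixed by the endpoint conditions.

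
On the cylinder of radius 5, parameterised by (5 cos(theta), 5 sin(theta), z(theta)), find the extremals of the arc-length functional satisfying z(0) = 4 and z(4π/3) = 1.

Parameterise the cylinder of radius R = 5 as
    r(θ) = (5 cos θ, 5 sin θ, z(θ)).
The arc-length element is
    ds = sqrt(25 + (dz/dθ)^2) dθ,
so the Lagrangian is L = sqrt(25 + z'^2).
L depends on z' only, not on z or θ, so ∂L/∂z = 0 and
    ∂L/∂z' = z' / sqrt(25 + z'^2).
The Euler-Lagrange equation gives
    d/dθ( z' / sqrt(25 + z'^2) ) = 0,
so z' is constant. Integrating once:
    z(θ) = a θ + b,
a helix on the cylinder (a straight line when the cylinder is unrolled). The constants a, b are determined by the endpoint conditions.
With endpoint conditions z(0) = 4 and z(4π/3) = 1: from z(0) = b we get b = 4, and a·4π/3 + 4 = 1 gives a = -9/(4π), so
    z(θ) = (-9/(4π)) θ + 4.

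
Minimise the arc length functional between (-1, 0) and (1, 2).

Arc-length functional: J[y] = ∫ sqrt(1 + (y')^2) dx.
Lagrangian L = sqrt(1 + (y')^2) has no explicit y dependence, so ∂L/∂y = 0 and the Euler-Lagrange equation gives
    d/dx( y' / sqrt(1 + (y')^2) ) = 0  ⇒  y' / sqrt(1 + (y')^2) = const.
Hence y' is constant, so y(x) is affine.
Fitting the endpoints (-1, 0) and (1, 2):
    slope m = (2 − 0) / (1 − (-1)) = 1,
    intercept c = 0 − m·(-1) = 1.
Extremal: y(x) = x + 1.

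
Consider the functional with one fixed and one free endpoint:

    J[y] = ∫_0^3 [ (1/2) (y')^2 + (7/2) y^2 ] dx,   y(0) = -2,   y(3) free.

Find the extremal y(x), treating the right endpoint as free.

The Lagrangian L = (1/2) (y')^2 + (7/2) y^2 gives
    ∂L/∂y = 7 y,   ∂L/∂y' = y'.
Euler-Lagrange: y'' − 7 y = 0.
With k = sqrt(7), the general solution is
    y(x) = A cosh(sqrt(7) x) + B sinh(sqrt(7) x).
Fixed left endpoint y(0) = -2 ⇒ A = -2.
The right endpoint x = 3 is free, so the natural (transversality) condition is ∂L/∂y' |_{x=3} = 0, i.e. y'(3) = 0.
Compute y'(x) = A k sinh(k x) + B k cosh(k x), so
    y'(3) = A k sinh(k·3) + B k cosh(k·3) = 0
    ⇒ B = −A tanh(k·3) = 2 tanh(sqrt(7)·3).
Therefore the extremal is
    y(x) = −2 cosh(sqrt(7) x) + 2 tanh(sqrt(7)·3) sinh(sqrt(7) x).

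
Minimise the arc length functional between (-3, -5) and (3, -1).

Arc-length functional: J[y] = ∫ sqrt(1 + (y')^2) dx.
Lagrangian L = sqrt(1 + (y')^2) has no explicit y dependence, so ∂L/∂y = 0 and the Euler-Lagrange equation gives
    d/dx( y' / sqrt(1 + (y')^2) ) = 0  ⇒  y' / sqrt(1 + (y')^2) = const.
Hence y' is constant, so y(x) is affine.
Fitting the endpoints (-3, -5) and (3, -1):
    slope m = ((-1) − (-5)) / (3 − (-3)) = 2/3,
    intercept c = (-5) − m·(-3) = -3.
Extremal: y(x) = (2/3) x - 3.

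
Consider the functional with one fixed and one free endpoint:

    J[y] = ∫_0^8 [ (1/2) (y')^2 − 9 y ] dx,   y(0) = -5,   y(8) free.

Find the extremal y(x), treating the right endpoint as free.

The Lagrangian L = (1/2) (y')^2 − 9 y gives
    ∂L/∂y = −9,   ∂L/∂y' = y'.
Euler-Lagrange: d/dx(y') − (−9) = 0, i.e. y'' + 9 = 0, so
    y(x) = −(9/2) x^2 + C1 x + C2.
Fixed left endpoint y(0) = -5 ⇒ C2 = -5.
The right endpoint x = 8 is free, so the natural (transversality) condition is ∂L/∂y' |_{x=8} = 0, i.e. y'(8) = 0.
Compute y'(x) = −9 x + C1, so y'(8) = −72 + C1 = 0 ⇒ C1 = 72.
Therefore the extremal is
    y(x) = −(9/2) x^2 + 72 x − 5.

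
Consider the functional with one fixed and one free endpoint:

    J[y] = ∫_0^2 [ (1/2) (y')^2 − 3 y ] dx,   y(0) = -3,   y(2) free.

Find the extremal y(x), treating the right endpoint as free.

The Lagrangian L = (1/2) (y')^2 − 3 y gives
    ∂L/∂y = −3,   ∂L/∂y' = y'.
Euler-Lagrange: d/dx(y') − (−3) = 0, i.e. y'' + 3 = 0, so
    y(x) = −(3/2) x^2 + C1 x + C2.
Fixed left endpoint y(0) = -3 ⇒ C2 = -3.
The right endpoint x = 2 is free, so the natural (transversality) condition is ∂L/∂y' |_{x=2} = 0, i.e. y'(2) = 0.
Compute y'(x) = −3 x + C1, so y'(2) = −6 + C1 = 0 ⇒ C1 = 6.
Therefore the extremal is
    y(x) = −(3/2) x^2 + 6 x − 3.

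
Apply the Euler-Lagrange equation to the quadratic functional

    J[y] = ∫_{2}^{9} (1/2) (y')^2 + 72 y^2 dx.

The Lagrangian is L = (1/2) (y')^2 + 72 y^2.
Compute ∂L/∂y = 144y, ∂L/∂y' = y'.
The Euler-Lagrange equation d/dx(∂L/∂y') − ∂L/∂y = 0 reduces to
    y'' − 144 y = 0.
Its general solution is
    y(x) = A e^(12x) + B e^(−12x),
with A, B fixed by the endpoint conditions.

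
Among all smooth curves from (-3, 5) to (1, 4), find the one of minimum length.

Arc-length functional: J[y] = ∫ sqrt(1 + (y')^2) dx.
Lagrangian L = sqrt(1 + (y')^2) has no explicit y dependence, so ∂L/∂y = 0 and the Euler-Lagrange equation gives
    d/dx( y' / sqrt(1 + (y')^2) ) = 0  ⇒  y' / sqrt(1 + (y')^2) = const.
Hence y' is constant, so y(x) is affine.
Fitting the endpoints (-3, 5) and (1, 4):
    slope m = (4 − 5) / (1 − (-3)) = -1/4,
    intercept c = 5 − m·(-3) = 17/4.
Extremal: y(x) = (-1/4) x + 17/4.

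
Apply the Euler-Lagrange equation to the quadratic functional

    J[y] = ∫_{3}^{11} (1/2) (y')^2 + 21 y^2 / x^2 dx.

The Lagrangian is L = (1/2) (y')^2 + 21 y^2 / x^2.
Compute ∂L/∂y = 42y/x^2, ∂L/∂y' = y'.
The Euler-Lagrange equation d/dx(∂L/∂y') − ∂L/∂y = 0 reduces to
    y'' − 42/x^2 · y = 0  (x > 0).
Its general solution is
    y(x) = A x^7 + B x^(-6),
with A, B fixed by the endpoint conditions.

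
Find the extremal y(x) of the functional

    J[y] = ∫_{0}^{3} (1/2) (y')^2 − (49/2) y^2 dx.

The Lagrangian is L = (1/2) (y')^2 − (49/2) y^2.
Compute ∂L/∂y = -49y, ∂L/∂y' = y'.
The Euler-Lagrange equation d/dx(∂L/∂y') − ∂L/∂y = 0 reduces to
    y'' + 49 y = 0.
Its general solution is
    y(x) = A sin(7x) + B cos(7x),
with A, B fixed by the endpoint conditions.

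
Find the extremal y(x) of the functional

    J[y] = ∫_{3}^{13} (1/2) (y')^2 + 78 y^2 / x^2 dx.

The Lagrangian is L = (1/2) (y')^2 + 78 y^2 / x^2.
Compute ∂L/∂y = 156y/x^2, ∂L/∂y' = y'.
The Euler-Lagrange equation d/dx(∂L/∂y') − ∂L/∂y = 0 reduces to
    y'' − 156/x^2 · y = 0  (x > 0).
Its general solution is
    y(x) = A x^13 + B x^(-12),
with A, B fixed by the endpoint conditions.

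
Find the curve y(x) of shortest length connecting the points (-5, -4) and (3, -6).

Arc-length functional: J[y] = ∫ sqrt(1 + (y')^2) dx.
Lagrangian L = sqrt(1 + (y')^2) has no explicit y dependence, so ∂L/∂y = 0 and the Euler-Lagrange equation gives
    d/dx( y' / sqrt(1 + (y')^2) ) = 0  ⇒  y' / sqrt(1 + (y')^2) = const.
Hence y' is constant, so y(x) is affine.
Fitting the endpoints (-5, -4) and (3, -6):
    slope m = ((-6) − (-4)) / (3 − (-5)) = -1/4,
    intercept c = (-4) − m·(-5) = -21/4.
Extremal: y(x) = (-1/4) x - 21/4.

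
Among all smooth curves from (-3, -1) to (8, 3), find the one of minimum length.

Arc-length functional: J[y] = ∫ sqrt(1 + (y')^2) dx.
Lagrangian L = sqrt(1 + (y')^2) has no explicit y dependence, so ∂L/∂y = 0 and the Euler-Lagrange equation gives
    d/dx( y' / sqrt(1 + (y')^2) ) = 0  ⇒  y' / sqrt(1 + (y')^2) = const.
Hence y' is constant, so y(x) is affine.
Fitting the endpoints (-3, -1) and (8, 3):
    slope m = (3 − (-1)) / (8 − (-3)) = 4/11,
    intercept c = (-1) − m·(-3) = 1/11.
Extremal: y(x) = (4/11) x + 1/11.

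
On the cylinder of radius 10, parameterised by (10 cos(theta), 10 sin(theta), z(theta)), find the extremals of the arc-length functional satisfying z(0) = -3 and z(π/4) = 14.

Parameterise the cylinder of radius R = 10 as
    r(θ) = (10 cos θ, 10 sin θ, z(θ)).
The arc-length element is
    ds = sqrt(100 + (dz/dθ)^2) dθ,
so the Lagrangian is L = sqrt(100 + z'^2).
L depends on z' only, not on z or θ, so ∂L/∂z = 0 and
    ∂L/∂z' = z' / sqrt(100 + z'^2).
The Euler-Lagrange equation gives
    d/dθ( z' / sqrt(100 + z'^2) ) = 0,
so z' is constant. Integrating once:
    z(θ) = a θ + b,
a helix on the cylinder (a straight line when the cylinder is unrolled). The constants a, b are determined by the endpoint conditions.
With endpoint conditions z(0) = -3 and z(π/4) = 14: from z(0) = b we get b = -3, and a·π/4 + -3 = 14 gives a = 68/π, so
    z(θ) = (68/π) θ − 3.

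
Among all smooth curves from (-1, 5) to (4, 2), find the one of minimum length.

Arc-length functional: J[y] = ∫ sqrt(1 + (y')^2) dx.
Lagrangian L = sqrt(1 + (y')^2) has no explicit y dependence, so ∂L/∂y = 0 and the Euler-Lagrange equation gives
    d/dx( y' / sqrt(1 + (y')^2) ) = 0  ⇒  y' / sqrt(1 + (y')^2) = const.
Hence y' is constant, so y(x) is affine.
Fitting the endpoints (-1, 5) and (4, 2):
    slope m = (2 − 5) / (4 − (-1)) = -3/5,
    intercept c = 5 − m·(-1) = 22/5.
Extremal: y(x) = (-3/5) x + 22/5.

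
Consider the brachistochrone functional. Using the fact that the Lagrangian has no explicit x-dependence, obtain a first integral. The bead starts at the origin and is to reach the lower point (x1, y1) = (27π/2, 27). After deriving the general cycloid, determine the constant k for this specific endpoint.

The Lagrangian L = sqrt((1 + y'^2) / y) has no explicit x dependence, so the Beltrami identity applies:
    L − y' ∂L/∂y' = C.
Compute ∂L/∂y' = y' / sqrt(y (1 + y'^2)).
Substitute:
    sqrt((1 + y'^2)/y) − y'·y' / sqrt(y (1 + y'^2))
    = (1 + y'^2) / sqrt(y (1 + y'^2)) − y'^2 / sqrt(y (1 + y'^2))
    = 1 / sqrt(y (1 + y'^2)) = C.
Squaring and rearranging gives the first integral
    y (1 + y'^2) = 1/C^2 =: k   (constant).
Solving this first-order ODE by the substitution
    y = (k/2)(1 − cos θ)
yields the cycloid parameterisation
    x(θ) = (k/2)(θ − sin θ),   y(θ) = (k/2)(1 − cos θ).
The constant k is fixed by the endpoint condition.
Now fit the given lower endpoint (x1, y1) = (27π/2, 27). At the bottom of the first arch (θ = π), the parametric equations give
    y(π) = (k/2)(1 − cos π) = k,
    x(π) = (k/2)(π − sin π) = kπ/2.
Matching y(π) = 27 gives k = 27, consistent with x(π) = 27π/2. Therefore the specific cycloid is
    x(θ) = (27/2)(θ − sin θ),   y(θ) = (27/2)(1 − cos θ).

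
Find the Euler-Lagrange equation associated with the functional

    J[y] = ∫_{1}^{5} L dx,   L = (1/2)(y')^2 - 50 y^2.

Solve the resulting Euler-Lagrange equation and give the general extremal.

The Lagrangian is L = (1/2)(y')^2 - 50 y^2.
∂L/∂y = -100y.
∂L/∂y' = y'.
The Euler-Lagrange equation d/dx(∂L/∂y') − ∂L/∂y = 0 becomes:
    y'' + 100 y = 0
General solution: y(x) = A sin(10x) + B cos(10x), where A and B are arbitrary constants fixed by the endpoint conditions.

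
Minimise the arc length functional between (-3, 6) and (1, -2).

Arc-length functional: J[y] = ∫ sqrt(1 + (y')^2) dx.
Lagrangian L = sqrt(1 + (y')^2) has no explicit y dependence, so ∂L/∂y = 0 and the Euler-Lagrange equation gives
    d/dx( y' / sqrt(1 + (y')^2) ) = 0  ⇒  y' / sqrt(1 + (y')^2) = const.
Hence y' is constant, so y(x) is affine.
Fitting the endpoints (-3, 6) and (1, -2):
    slope m = ((-2) − 6) / (1 − (-3)) = -2,
    intercept c = 6 − m·(-3) = 0.
Extremal: y(x) = -2 x.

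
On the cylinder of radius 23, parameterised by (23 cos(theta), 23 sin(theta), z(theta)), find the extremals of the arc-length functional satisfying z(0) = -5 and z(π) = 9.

Parameterise the cylinder of radius R = 23 as
    r(θ) = (23 cos θ, 23 sin θ, z(θ)).
The arc-length element is
    ds = sqrt(529 + (dz/dθ)^2) dθ,
so the Lagrangian is L = sqrt(529 + z'^2).
L depends on z' only, not on z or θ, so ∂L/∂z = 0 and
    ∂L/∂z' = z' / sqrt(529 + z'^2).
The Euler-Lagrange equation gives
    d/dθ( z' / sqrt(529 + z'^2) ) = 0,
so z' is constant. Integrating once:
    z(θ) = a θ + b,
a helix on the cylinder (a straight line when the cylinder is unrolled). The constants a, b are determined by the endpoint conditions.
With endpoint conditions z(0) = -5 and z(π) = 9: from z(0) = b we get b = -5, and a·π + -5 = 9 gives a = 14/π, so
    z(θ) = (14/π) θ − 5.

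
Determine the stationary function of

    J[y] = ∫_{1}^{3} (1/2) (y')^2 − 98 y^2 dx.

The Lagrangian is L = (1/2) (y')^2 − 98 y^2.
Compute ∂L/∂y = -196y, ∂L/∂y' = y'.
The Euler-Lagrange equation d/dx(∂L/∂y') − ∂L/∂y = 0 reduces to
    y'' + 196 y = 0.
Its general solution is
    y(x) = A sin(14x) + B cos(14x),
with A, B fixed by the endpoint conditions.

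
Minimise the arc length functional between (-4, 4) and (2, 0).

Arc-length functional: J[y] = ∫ sqrt(1 + (y')^2) dx.
Lagrangian L = sqrt(1 + (y')^2) has no explicit y dependence, so ∂L/∂y = 0 and the Euler-Lagrange equation gives
    d/dx( y' / sqrt(1 + (y')^2) ) = 0  ⇒  y' / sqrt(1 + (y')^2) = const.
Hence y' is constant, so y(x) is affine.
Fitting the endpoints (-4, 4) and (2, 0):
    slope m = (0 − 4) / (2 − (-4)) = -2/3,
    intercept c = 4 − m·(-4) = 4/3.
Extremal: y(x) = (-2/3) x + 4/3.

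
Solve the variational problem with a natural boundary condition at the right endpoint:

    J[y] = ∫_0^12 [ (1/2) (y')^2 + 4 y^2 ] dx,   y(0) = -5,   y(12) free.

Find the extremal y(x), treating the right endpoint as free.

The Lagrangian L = (1/2) (y')^2 + 4 y^2 gives
    ∂L/∂y = 8 y,   ∂L/∂y' = y'.
Euler-Lagrange: y'' − 8 y = 0.
With k = sqrt(8), the general solution is
    y(x) = A cosh(sqrt(8) x) + B sinh(sqrt(8) x).
Fixed left endpoint y(0) = -5 ⇒ A = -5.
The right endpoint x = 12 is free, so the natural (transversality) condition is ∂L/∂y' |_{x=12} = 0, i.e. y'(12) = 0.
Compute y'(x) = A k sinh(k x) + B k cosh(k x), so
    y'(12) = A k sinh(k·12) + B k cosh(k·12) = 0
    ⇒ B = −A tanh(k·12) = 5 tanh(sqrt(8)·12).
Therefore the extremal is
    y(x) = −5 cosh(sqrt(8) x) + 5 tanh(sqrt(8)·12) sinh(sqrt(8) x).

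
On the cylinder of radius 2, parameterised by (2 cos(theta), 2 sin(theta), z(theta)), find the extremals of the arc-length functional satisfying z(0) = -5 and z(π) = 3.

Parameterise the cylinder of radius R = 2 as
    r(θ) = (2 cos θ, 2 sin θ, z(θ)).
The arc-length element is
    ds = sqrt(4 + (dz/dθ)^2) dθ,
so the Lagrangian is L = sqrt(4 + z'^2).
L depends on z' only, not on z or θ, so ∂L/∂z = 0 and
    ∂L/∂z' = z' / sqrt(4 + z'^2).
The Euler-Lagrange equation gives
    d/dθ( z' / sqrt(4 + z'^2) ) = 0,
so z' is constant. Integrating once:
    z(θ) = a θ + b,
a helix on the cylinder (a straight line when the cylinder is unrolled). The constants a, b are determined by the endpoint conditions.
With endpoint conditions z(0) = -5 and z(π) = 3: from z(0) = b we get b = -5, and a·π + -5 = 3 gives a = 8/π, so
    z(θ) = (8/π) θ − 5.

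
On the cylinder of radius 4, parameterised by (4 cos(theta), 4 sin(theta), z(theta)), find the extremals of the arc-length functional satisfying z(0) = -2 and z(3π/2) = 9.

Parameterise the cylinder of radius R = 4 as
    r(θ) = (4 cos θ, 4 sin θ, z(θ)).
The arc-length element is
    ds = sqrt(16 + (dz/dθ)^2) dθ,
so the Lagrangian is L = sqrt(16 + z'^2).
L depends on z' only, not on z or θ, so ∂L/∂z = 0 and
    ∂L/∂z' = z' / sqrt(16 + z'^2).
The Euler-Lagrange equation gives
    d/dθ( z' / sqrt(16 + z'^2) ) = 0,
so z' is constant. Integrating once:
    z(θ) = a θ + b,
a helix on the cylinder (a straight line when the cylinder is unrolled). The constants a, b are determined by the endpoint conditions.
With endpoint conditions z(0) = -2 and z(3π/2) = 9: from z(0) = b we get b = -2, and a·3π/2 + -2 = 9 gives a = 22/(3π), so
    z(θ) = (22/(3π)) θ − 2.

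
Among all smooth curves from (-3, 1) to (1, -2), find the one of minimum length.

Arc-length functional: J[y] = ∫ sqrt(1 + (y')^2) dx.
Lagrangian L = sqrt(1 + (y')^2) has no explicit y dependence, so ∂L/∂y = 0 and the Euler-Lagrange equation gives
    d/dx( y' / sqrt(1 + (y')^2) ) = 0  ⇒  y' / sqrt(1 + (y')^2) = const.
Hence y' is constant, so y(x) is affine.
Fitting the endpoints (-3, 1) and (1, -2):
    slope m = ((-2) − 1) / (1 − (-3)) = -3/4,
    intercept c = 1 − m·(-3) = -5/4.
Extremal: y(x) = (-3/4) x - 5/4.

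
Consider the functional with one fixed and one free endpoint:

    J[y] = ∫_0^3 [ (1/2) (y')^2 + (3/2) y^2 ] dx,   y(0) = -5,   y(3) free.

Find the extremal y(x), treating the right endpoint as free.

The Lagrangian L = (1/2) (y')^2 + (3/2) y^2 gives
    ∂L/∂y = 3 y,   ∂L/∂y' = y'.
Euler-Lagrange: y'' − 3 y = 0.
With k = sqrt(3), the general solution is
    y(x) = A cosh(sqrt(3) x) + B sinh(sqrt(3) x).
Fixed left endpoint y(0) = -5 ⇒ A = -5.
The right endpoint x = 3 is free, so the natural (transversality) condition is ∂L/∂y' |_{x=3} = 0, i.e. y'(3) = 0.
Compute y'(x) = A k sinh(k x) + B k cosh(k x), so
    y'(3) = A k sinh(k·3) + B k cosh(k·3) = 0
    ⇒ B = −A tanh(k·3) = 5 tanh(sqrt(3)·3).
Therefore the extremal is
    y(x) = −5 cosh(sqrt(3) x) + 5 tanh(sqrt(3)·3) sinh(sqrt(3) x).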